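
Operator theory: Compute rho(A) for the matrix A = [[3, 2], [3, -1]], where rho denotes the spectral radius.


For a 2x2 matrix, eigenvalues satisfy lambda^2 - (trace)*lambda + det = 0
trace = 3 + -1 = 2
det = 3*-1 - 2*3 = -9
discriminant = 2^2 - 4*(-9) = 40
spectral radius = max |eigenvalue| = 4.1623

4.1623


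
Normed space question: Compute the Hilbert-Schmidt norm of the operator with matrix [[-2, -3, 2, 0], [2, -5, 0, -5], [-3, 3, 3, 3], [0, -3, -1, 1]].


The Hilbert-Schmidt norm is sqrt(sum of squares of all entries).
Sum of squares = (-2)^2 + (-3)^2 + 2^2 + 0^2 + 2^2 + (-5)^2 + 0^2 + (-5)^2 + (-3)^2 + 3^2 + 3^2 + 3^2 + 0^2 + (-3)^2 + (-1)^2 + 1^2
= 4 + 9 + 4 + 0 + 4 + 25 + 0 + 25 + 9 + 9 + 9 + 9 + 0 + 9 + 1 + 1 = 118
||T||_HS = sqrt(118) = 10.8628

10.8628


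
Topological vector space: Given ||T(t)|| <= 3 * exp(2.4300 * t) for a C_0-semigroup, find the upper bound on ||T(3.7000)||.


||T(3.7000)|| <= 3 * exp(2.4300 * 3.7000)
= 3 * exp(8.9910)
= 3 * 8030.4834
= 24091.4501

24091.4501


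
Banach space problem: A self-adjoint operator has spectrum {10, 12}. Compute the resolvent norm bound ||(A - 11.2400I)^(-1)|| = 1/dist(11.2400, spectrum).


dist(11.2400, {10, 12}) = min(|11.2400 - 10|, |11.2400 - 12|)
= min(1.2400, 0.7600) = 0.7600
Resolvent bound = 1/0.7600 = 1.3158

1.3158


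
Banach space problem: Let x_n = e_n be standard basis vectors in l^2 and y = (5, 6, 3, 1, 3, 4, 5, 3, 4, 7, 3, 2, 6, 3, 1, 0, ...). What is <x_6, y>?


x_6 = e_6 is the standard basis vector with 1 in position 6.
<x_6, y> = y_6 = 4
As n -> infinity, <x_n, y> -> 0, confirming weak convergence of (x_n) to 0.

4


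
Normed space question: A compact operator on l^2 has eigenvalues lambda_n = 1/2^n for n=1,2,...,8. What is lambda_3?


The eigenvalue formula gives lambda_3 = 1/2^3
= 1/8
= 0.1250

0.1250


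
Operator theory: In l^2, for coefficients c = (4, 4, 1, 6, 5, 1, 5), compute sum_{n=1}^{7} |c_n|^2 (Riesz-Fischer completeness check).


sum |c_n|^2 = 4^2 + 4^2 + 1^2 + 6^2 + 5^2 + 1^2 + 5^2
= 16 + 16 + 1 + 36 + 25 + 1 + 25
= 120

120


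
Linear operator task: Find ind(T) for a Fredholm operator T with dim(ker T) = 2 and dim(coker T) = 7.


The Fredholm index is defined as ind(T) = dim(ker T) - dim(coker T)
= 2 - 7
= -5

-5


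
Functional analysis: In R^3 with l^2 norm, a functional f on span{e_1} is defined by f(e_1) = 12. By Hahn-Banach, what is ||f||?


The norm of f is given by ||f|| = sup_{||x||=1} |f(x)|.
On span{e_1}, ||e_1|| = 1, so ||f|| = |f(e_1)| / ||e_1||
= |12| / 1 = 12.0000

12.0000


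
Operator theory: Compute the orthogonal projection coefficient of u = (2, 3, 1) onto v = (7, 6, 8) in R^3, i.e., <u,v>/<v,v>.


Computing <u,v> = 2*7 + 3*6 + 1*8 = 40
Computing <v,v> = 7^2 + 6^2 + 8^2 = 149
Projection coefficient = 40/149 = 0.2685

0.2685


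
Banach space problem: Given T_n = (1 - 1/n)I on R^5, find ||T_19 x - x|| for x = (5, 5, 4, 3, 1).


T_19 x - x = (1 - 1/19)x - x = -x/19
||x|| = sqrt(76) = 8.7178
||T_19 x - x|| = ||x||/19 = 8.7178/19 = 0.4588

0.4588


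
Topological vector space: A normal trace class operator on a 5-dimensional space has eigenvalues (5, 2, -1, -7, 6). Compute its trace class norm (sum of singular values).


For a normal operator, singular values equal |eigenvalues|.
Trace norm = sum |lambda_i| = 5 + 2 + 1 + 7 + 6
= 21

21


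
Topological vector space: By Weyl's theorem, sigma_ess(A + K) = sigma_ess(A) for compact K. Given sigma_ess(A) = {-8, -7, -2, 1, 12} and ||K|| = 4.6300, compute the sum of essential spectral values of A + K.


By Weyl's theorem, the essential spectrum is invariant under compact perturbations.
sigma_ess(A + K) = sigma_ess(A) = {-8, -7, -2, 1, 12}
Sum = -8 + -7 + -2 + 1 + 12 = -4

-4


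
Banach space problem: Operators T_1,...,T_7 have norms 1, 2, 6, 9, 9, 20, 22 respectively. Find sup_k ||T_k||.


By the Uniform Boundedness Principle, the supremum of norms is finite.
sup_k ||T_k|| = max(1, 2, 6, 9, 9, 20, 22) = 22

22


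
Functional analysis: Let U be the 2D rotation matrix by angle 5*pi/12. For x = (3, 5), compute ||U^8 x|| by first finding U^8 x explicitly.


U is a rotation by theta = 5*pi/12
U^8 = rotation by 8*theta = 40*pi/12 = 16*pi/12 (mod 2*pi)
cos(16*pi/12) = -0.5000, sin(16*pi/12) = -0.8660
U^8 x = (-0.5000 * 3 - -0.8660 * 5, -0.8660 * 3 + -0.5000 * 5)
= (2.8301, -5.0981)
||U^8 x|| = sqrt(2.8301^2 + (-5.0981)^2) = sqrt(34.0000) = 5.8310

5.8310


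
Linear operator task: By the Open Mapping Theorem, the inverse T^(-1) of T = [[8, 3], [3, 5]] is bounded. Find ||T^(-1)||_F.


det(T) = 8*5 - 3*3 = 31
T^(-1) = (1/31) * [[5, -3], [-3, 8]] = [[0.1613, -0.0968], [-0.0968, 0.2581]]
||T^(-1)||_F^2 = 0.1613^2 + (-0.0968)^2 + (-0.0968)^2 + 0.2581^2 = 0.1113
||T^(-1)||_F = sqrt(0.1113) = 0.3337

0.3337


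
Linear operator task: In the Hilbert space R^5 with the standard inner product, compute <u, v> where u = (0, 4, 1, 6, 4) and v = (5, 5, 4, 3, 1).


Computing the standard inner product <u, v> = sum u_i * v_i
= 0*5 + 4*5 + 1*4 + 6*3 + 4*1
= 0 + 20 + 4 + 18 + 4
= 46

46


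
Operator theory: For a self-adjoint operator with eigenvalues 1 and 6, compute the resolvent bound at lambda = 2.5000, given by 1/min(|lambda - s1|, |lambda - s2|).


dist(2.5000, {1, 6}) = min(|2.5000 - 1|, |2.5000 - 6|)
= min(1.5000, 3.5000) = 1.5000
Resolvent bound = 1/1.5000 = 0.6667

0.6667


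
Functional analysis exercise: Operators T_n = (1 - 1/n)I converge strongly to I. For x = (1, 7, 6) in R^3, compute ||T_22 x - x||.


T_22 x - x = (1 - 1/22)x - x = -x/22
||x|| = sqrt(86) = 9.2736
||T_22 x - x|| = ||x||/22 = 9.2736/22 = 0.4215

0.4215


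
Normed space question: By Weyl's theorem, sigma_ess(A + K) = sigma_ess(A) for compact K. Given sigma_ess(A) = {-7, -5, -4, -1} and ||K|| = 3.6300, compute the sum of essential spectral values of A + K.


By Weyl's theorem, the essential spectrum is invariant under compact perturbations.
sigma_ess(A + K) = sigma_ess(A) = {-7, -5, -4, -1}
Sum = -7 + -5 + -4 + -1 = -17

-17


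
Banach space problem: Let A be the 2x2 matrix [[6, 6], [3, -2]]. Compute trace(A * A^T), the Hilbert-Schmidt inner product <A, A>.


trace(A * A^T) = sum of squares of all entries
= 6^2 + 6^2 + 3^2 + (-2)^2
= 36 + 36 + 9 + 4
= 85

85


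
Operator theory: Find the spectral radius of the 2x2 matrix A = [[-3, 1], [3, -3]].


For a 2x2 matrix, eigenvalues satisfy lambda^2 - (trace)*lambda + det = 0
trace = -3 + -3 = -6
det = -3*-3 - 1*3 = 6
discriminant = (-6)^2 - 4*(6) = 12
spectral radius = max |eigenvalue| = 4.7321

4.7321


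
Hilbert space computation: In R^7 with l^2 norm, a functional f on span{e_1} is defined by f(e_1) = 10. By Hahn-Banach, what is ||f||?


The norm of f is given by ||f|| = sup_{||x||=1} |f(x)|.
On span{e_1}, ||e_1|| = 1, so ||f|| = |f(e_1)| / ||e_1||
= |10| / 1 = 10.0000

10.0000


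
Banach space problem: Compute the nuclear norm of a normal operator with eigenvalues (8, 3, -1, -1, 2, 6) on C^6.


For a normal operator, singular values equal |eigenvalues|.
Trace norm = sum |lambda_i| = 8 + 3 + 1 + 1 + 2 + 6
= 21

21


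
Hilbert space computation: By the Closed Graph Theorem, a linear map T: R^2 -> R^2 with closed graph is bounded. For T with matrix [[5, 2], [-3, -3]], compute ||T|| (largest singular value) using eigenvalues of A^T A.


A^T A = [[34, 19], [19, 13]]
trace(A^T A) = 47, det(A^T A) = 81
discriminant = 47^2 - 4*81 = 1885
Largest eigenvalue of A^T A = (trace + sqrt(disc))/2 = 45.2083
||T|| = sqrt(45.2083) = 6.7237

6.7237


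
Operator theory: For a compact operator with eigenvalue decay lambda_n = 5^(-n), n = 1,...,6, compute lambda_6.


The eigenvalue formula gives lambda_6 = 1/5^6
= 1/15625
= 6.4000e-05

6.4000e-05


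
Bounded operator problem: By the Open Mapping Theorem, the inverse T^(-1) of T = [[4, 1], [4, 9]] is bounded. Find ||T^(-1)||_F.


det(T) = 4*9 - 1*4 = 32
T^(-1) = (1/32) * [[9, -1], [-4, 4]] = [[0.2812, -0.0312], [-0.1250, 0.1250]]
||T^(-1)||_F^2 = 0.2812^2 + (-0.0312)^2 + (-0.1250)^2 + 0.1250^2 = 0.1113
||T^(-1)||_F = sqrt(0.1113) = 0.3337

0.3337


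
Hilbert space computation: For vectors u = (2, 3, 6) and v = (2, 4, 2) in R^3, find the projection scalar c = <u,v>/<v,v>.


Computing <u,v> = 2*2 + 3*4 + 6*2 = 28
Computing <v,v> = 2^2 + 4^2 + 2^2 = 24
Projection coefficient = 28/24 = 1.1667

1.1667


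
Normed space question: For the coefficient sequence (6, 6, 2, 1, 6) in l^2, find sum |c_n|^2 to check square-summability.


sum |c_n|^2 = 6^2 + 6^2 + 2^2 + 1^2 + 6^2
= 36 + 36 + 4 + 1 + 36
= 113

113


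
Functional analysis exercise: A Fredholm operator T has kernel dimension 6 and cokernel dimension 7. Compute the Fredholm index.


The Fredholm index is defined as ind(T) = dim(ker T) - dim(coker T)
= 6 - 7
= -1

-1


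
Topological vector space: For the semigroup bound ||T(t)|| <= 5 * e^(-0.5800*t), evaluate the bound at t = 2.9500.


||T(2.9500)|| <= 5 * exp(-0.5800 * 2.9500)
= 5 * exp(-1.7110)
= 5 * 0.1807
= 0.9034

0.9034


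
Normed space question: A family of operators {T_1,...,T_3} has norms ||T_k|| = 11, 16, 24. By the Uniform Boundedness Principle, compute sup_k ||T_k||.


By the Uniform Boundedness Principle, the supremum of norms is finite.
sup_k ||T_k|| = max(11, 16, 24) = 24

24


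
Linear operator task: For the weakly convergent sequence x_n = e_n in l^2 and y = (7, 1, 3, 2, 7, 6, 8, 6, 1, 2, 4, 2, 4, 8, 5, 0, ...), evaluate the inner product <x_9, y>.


x_9 = e_9 is the standard basis vector with 1 in position 9.
<x_9, y> = y_9 = 1
As n -> infinity, <x_n, y> -> 0, confirming weak convergence of (x_n) to 0.

1


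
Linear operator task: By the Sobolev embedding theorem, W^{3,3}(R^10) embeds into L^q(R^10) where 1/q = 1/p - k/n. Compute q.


Using the Sobolev embedding formula: 1/q = 1/p - k/n
1/q = 1/3 - 3/10 = 1/30
q = 1/(1/30) = 30

30.0000


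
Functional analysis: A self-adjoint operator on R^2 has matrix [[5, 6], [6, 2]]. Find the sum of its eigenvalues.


For a self-adjoint (symmetric) matrix, the eigenvalues are real.
The sum of eigenvalues equals the trace of the matrix.
trace = 5 + 2 = 7

7


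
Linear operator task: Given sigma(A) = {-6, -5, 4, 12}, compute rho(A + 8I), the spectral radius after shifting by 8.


Spectrum of A + 8I = {2, 3, 12, 20}
Spectral radius = max |lambda| over the shifted spectrum
= max(2, 3, 12, 20) = 20

20


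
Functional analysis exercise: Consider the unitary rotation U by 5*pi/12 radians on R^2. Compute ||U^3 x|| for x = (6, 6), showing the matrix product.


U is a rotation by theta = 5*pi/12
U^3 = rotation by 3*theta = 15*pi/12
cos(15*pi/12) = -0.7071, sin(15*pi/12) = -0.7071
U^3 x = (-0.7071 * 6 - -0.7071 * 6, -0.7071 * 6 + -0.7071 * 6)
= (0.0000, -8.4853)
||U^3 x|| = sqrt(0.0000^2 + (-8.4853)^2) = sqrt(72.0000) = 8.4853

8.4853


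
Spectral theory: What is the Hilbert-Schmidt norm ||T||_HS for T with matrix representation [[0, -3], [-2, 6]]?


The Hilbert-Schmidt norm is sqrt(sum of squares of all entries).
Sum of squares = 0^2 + (-3)^2 + (-2)^2 + 6^2
= 0 + 9 + 4 + 36 = 49
||T||_HS = sqrt(49) = 7.0000

7.0000


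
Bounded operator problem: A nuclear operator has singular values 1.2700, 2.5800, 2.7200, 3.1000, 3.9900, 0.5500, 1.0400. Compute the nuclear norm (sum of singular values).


The nuclear norm is the sum of all singular values.
||T||_1 = 1.2700 + 2.5800 + 2.7200 + 3.1000 + 3.9900 + 0.5500 + 1.0400
= 15.2500

15.2500


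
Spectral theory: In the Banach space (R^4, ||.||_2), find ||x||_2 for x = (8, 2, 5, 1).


The l^2 norm = (sum |x_i|^2)^(1/2)
Sum of 2th powers = 64 + 4 + 25 + 1 = 94
||x||_2 = (94)^(1/2) = 9.6954

9.6954


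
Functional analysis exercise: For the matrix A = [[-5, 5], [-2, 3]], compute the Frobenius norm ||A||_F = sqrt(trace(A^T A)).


||A||_F^2 = sum a_ij^2
= (-5)^2 + 5^2 + (-2)^2 + 3^2
= 25 + 25 + 4 + 9 = 63
||A||_F = sqrt(63) = 7.9373

7.9373


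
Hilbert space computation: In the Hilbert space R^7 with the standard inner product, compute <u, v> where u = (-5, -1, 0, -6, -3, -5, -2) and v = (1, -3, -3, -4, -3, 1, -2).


Computing the standard inner product <u, v> = sum u_i * v_i
= -5*1 + -1*-3 + 0*-3 + -6*-4 + -3*-3 + -5*1 + -2*-2
= -5 + 3 + 0 + 24 + 9 + -5 + 4
= 30

30


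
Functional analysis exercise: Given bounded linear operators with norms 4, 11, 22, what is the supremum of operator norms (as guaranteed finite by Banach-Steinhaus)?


By the Uniform Boundedness Principle, the supremum of norms is finite.
sup_k ||T_k|| = max(4, 11, 22) = 22

22


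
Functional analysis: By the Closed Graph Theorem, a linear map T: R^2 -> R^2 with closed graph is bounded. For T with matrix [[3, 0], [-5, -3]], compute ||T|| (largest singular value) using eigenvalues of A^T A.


A^T A = [[34, 15], [15, 9]]
trace(A^T A) = 43, det(A^T A) = 81
discriminant = 43^2 - 4*81 = 1525
Largest eigenvalue of A^T A = (trace + sqrt(disc))/2 = 41.0256
||T|| = sqrt(41.0256) = 6.4051

6.4051


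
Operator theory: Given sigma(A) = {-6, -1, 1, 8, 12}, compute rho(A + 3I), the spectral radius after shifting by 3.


Spectrum of A + 3I = {-3, 2, 4, 11, 15}
Spectral radius = max |lambda| over the shifted spectrum
= max(3, 2, 4, 11, 15) = 15

15


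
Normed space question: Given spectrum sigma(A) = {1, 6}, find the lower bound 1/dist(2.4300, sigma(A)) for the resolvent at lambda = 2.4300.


dist(2.4300, {1, 6}) = min(|2.4300 - 1|, |2.4300 - 6|)
= min(1.4300, 3.5700) = 1.4300
Resolvent bound = 1/1.4300 = 0.6993

0.6993


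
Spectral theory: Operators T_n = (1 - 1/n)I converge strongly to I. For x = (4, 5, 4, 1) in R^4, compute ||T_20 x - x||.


T_20 x - x = (1 - 1/20)x - x = -x/20
||x|| = sqrt(58) = 7.6158
||T_20 x - x|| = ||x||/20 = 7.6158/20 = 0.3808

0.3808


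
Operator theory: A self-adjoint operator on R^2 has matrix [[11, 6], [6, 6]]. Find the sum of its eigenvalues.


For a self-adjoint (symmetric) matrix, the eigenvalues are real.
The sum of eigenvalues equals the trace of the matrix.
trace = 11 + 6 = 17

17


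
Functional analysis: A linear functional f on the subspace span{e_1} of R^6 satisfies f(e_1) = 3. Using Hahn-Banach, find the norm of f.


The norm of f is given by ||f|| = sup_{||x||=1} |f(x)|.
On span{e_1}, ||e_1|| = 1, so ||f|| = |f(e_1)| / ||e_1||
= |3| / 1 = 3.0000

3.0000


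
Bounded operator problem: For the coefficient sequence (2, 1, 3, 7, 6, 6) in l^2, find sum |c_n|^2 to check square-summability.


sum |c_n|^2 = 2^2 + 1^2 + 3^2 + 7^2 + 6^2 + 6^2
= 4 + 1 + 9 + 49 + 36 + 36
= 135

135


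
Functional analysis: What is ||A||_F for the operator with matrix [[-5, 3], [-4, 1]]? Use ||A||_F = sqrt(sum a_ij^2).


||A||_F^2 = sum a_ij^2
= (-5)^2 + 3^2 + (-4)^2 + 1^2
= 25 + 9 + 16 + 1 = 51
||A||_F = sqrt(51) = 7.1414

7.1414


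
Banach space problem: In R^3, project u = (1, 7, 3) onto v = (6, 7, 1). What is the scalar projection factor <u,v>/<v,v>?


Computing <u,v> = 1*6 + 7*7 + 3*1 = 58
Computing <v,v> = 6^2 + 7^2 + 1^2 = 86
Projection coefficient = 58/86 = 0.6744

0.6744


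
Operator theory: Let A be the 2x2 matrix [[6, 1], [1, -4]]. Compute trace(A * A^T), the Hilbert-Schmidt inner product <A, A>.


trace(A * A^T) = sum of squares of all entries
= 6^2 + 1^2 + 1^2 + (-4)^2
= 36 + 1 + 1 + 16
= 54

54


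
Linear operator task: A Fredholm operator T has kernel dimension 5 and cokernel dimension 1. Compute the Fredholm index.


The Fredholm index is defined as ind(T) = dim(ker T) - dim(coker T)
= 5 - 1
= 4

4


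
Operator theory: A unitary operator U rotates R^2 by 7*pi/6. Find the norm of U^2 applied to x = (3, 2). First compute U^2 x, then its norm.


U is a rotation by theta = 7*pi/6
U^2 = rotation by 2*theta = 14*pi/6 = 2*pi/6 (mod 2*pi)
cos(2*pi/6) = 0.5000, sin(2*pi/6) = 0.8660
U^2 x = (0.5000 * 3 - 0.8660 * 2, 0.8660 * 3 + 0.5000 * 2)
= (-0.2321, 3.5981)
||U^2 x|| = sqrt((-0.2321)^2 + 3.5981^2) = sqrt(13.0000) = 3.6056

3.6056


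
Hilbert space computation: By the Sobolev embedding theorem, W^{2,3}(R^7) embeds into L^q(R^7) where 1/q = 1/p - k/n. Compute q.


Using the Sobolev embedding formula: 1/q = 1/p - k/n
1/q = 1/3 - 2/7 = 1/21
q = 1/(1/21) = 21

21.0000


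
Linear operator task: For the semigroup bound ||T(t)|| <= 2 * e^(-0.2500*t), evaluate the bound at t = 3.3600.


||T(3.3600)|| <= 2 * exp(-0.2500 * 3.3600)
= 2 * exp(-0.8400)
= 2 * 0.4317
= 0.8634

0.8634


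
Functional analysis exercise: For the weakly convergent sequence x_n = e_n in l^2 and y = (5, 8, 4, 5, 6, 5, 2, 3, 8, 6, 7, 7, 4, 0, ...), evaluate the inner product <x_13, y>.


x_13 = e_13 is the standard basis vector with 1 in position 13.
<x_13, y> = y_13 = 4
As n -> infinity, <x_n, y> -> 0, confirming weak convergence of (x_n) to 0.

4


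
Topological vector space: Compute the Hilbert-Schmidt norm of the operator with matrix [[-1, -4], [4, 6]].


The Hilbert-Schmidt norm is sqrt(sum of squares of all entries).
Sum of squares = (-1)^2 + (-4)^2 + 4^2 + 6^2
= 1 + 16 + 16 + 36 = 69
||T||_HS = sqrt(69) = 8.3066

8.3066


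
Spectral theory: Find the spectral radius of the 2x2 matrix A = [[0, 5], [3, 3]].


For a 2x2 matrix, eigenvalues satisfy lambda^2 - (trace)*lambda + det = 0
trace = 0 + 3 = 3
det = 0*3 - 5*3 = -15
discriminant = 3^2 - 4*(-15) = 69
spectral radius = max |eigenvalue| = 5.6533

5.6533


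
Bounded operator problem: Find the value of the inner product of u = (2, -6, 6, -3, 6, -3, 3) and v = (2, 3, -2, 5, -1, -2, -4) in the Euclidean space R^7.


Computing the standard inner product <u, v> = sum u_i * v_i
= 2*2 + -6*3 + 6*-2 + -3*5 + 6*-1 + -3*-2 + 3*-4
= 4 + -18 + -12 + -15 + -6 + 6 + -12
= -53

-53


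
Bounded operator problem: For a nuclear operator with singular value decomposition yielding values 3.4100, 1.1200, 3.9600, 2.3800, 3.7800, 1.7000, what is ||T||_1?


The nuclear norm is the sum of all singular values.
||T||_1 = 3.4100 + 1.1200 + 3.9600 + 2.3800 + 3.7800 + 1.7000
= 16.3500

16.3500


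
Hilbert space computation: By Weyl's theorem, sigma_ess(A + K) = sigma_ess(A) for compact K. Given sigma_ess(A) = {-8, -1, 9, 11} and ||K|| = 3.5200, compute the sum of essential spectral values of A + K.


By Weyl's theorem, the essential spectrum is invariant under compact perturbations.
sigma_ess(A + K) = sigma_ess(A) = {-8, -1, 9, 11}
Sum = -8 + -1 + 9 + 11 = 11

11


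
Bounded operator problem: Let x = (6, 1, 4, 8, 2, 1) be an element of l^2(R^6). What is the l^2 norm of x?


The l^2 norm = (sum |x_i|^2)^(1/2)
Sum of 2th powers = 36 + 1 + 16 + 64 + 4 + 1 = 122
||x||_2 = (122)^(1/2) = 11.0454

11.0454


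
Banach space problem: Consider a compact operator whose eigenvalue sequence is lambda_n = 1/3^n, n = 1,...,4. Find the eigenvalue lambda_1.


The eigenvalue formula gives lambda_1 = 1/3^1
= 1/3
= 0.3333

0.3333


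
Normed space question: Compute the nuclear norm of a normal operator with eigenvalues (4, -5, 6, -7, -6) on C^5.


For a normal operator, singular values equal |eigenvalues|.
Trace norm = sum |lambda_i| = 4 + 5 + 6 + 7 + 6
= 28

28


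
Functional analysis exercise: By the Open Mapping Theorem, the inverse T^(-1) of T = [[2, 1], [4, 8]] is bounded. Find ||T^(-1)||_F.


det(T) = 2*8 - 1*4 = 12
T^(-1) = (1/12) * [[8, -1], [-4, 2]] = [[0.6667, -0.0833], [-0.3333, 0.1667]]
||T^(-1)||_F^2 = 0.6667^2 + (-0.0833)^2 + (-0.3333)^2 + 0.1667^2 = 0.5903
||T^(-1)||_F = sqrt(0.5903) = 0.7683

0.7683


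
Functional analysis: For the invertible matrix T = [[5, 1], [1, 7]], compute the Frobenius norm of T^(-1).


det(T) = 5*7 - 1*1 = 34
T^(-1) = (1/34) * [[7, -1], [-1, 5]] = [[0.2059, -0.0294], [-0.0294, 0.1471]]
||T^(-1)||_F^2 = 0.2059^2 + (-0.0294)^2 + (-0.0294)^2 + 0.1471^2 = 0.0657
||T^(-1)||_F = sqrt(0.0657) = 0.2564

0.2564


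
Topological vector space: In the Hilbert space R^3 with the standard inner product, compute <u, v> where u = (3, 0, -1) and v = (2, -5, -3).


Computing the standard inner product <u, v> = sum u_i * v_i
= 3*2 + 0*-5 + -1*-3
= 6 + 0 + 3
= 9

9


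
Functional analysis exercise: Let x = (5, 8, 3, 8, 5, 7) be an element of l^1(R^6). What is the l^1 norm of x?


The l^1 norm equals the sum of absolute values of all components.
||x||_1 = 5 + 8 + 3 + 8 + 5 + 7
= 36

36.0000


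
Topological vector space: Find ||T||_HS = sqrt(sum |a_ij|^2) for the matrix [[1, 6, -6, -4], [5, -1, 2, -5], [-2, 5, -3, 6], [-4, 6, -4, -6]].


The Hilbert-Schmidt norm is sqrt(sum of squares of all entries).
Sum of squares = 1^2 + 6^2 + (-6)^2 + (-4)^2 + 5^2 + (-1)^2 + 2^2 + (-5)^2 + (-2)^2 + 5^2 + (-3)^2 + 6^2 + (-4)^2 + 6^2 + (-4)^2 + (-6)^2
= 1 + 36 + 36 + 16 + 25 + 1 + 4 + 25 + 4 + 25 + 9 + 36 + 16 + 36 + 16 + 36 = 322
||T||_HS = sqrt(322) = 17.9444

17.9444


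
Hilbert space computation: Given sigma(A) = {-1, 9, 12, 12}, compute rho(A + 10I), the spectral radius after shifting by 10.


Spectrum of A + 10I = {9, 19, 22, 22}
Spectral radius = max |lambda| over the shifted spectrum
= max(9, 19, 22, 22) = 22

22


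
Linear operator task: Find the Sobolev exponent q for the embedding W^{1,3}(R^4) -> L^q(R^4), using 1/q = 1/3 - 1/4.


Using the Sobolev embedding formula: 1/q = 1/p - k/n
1/q = 1/3 - 1/4 = 1/12
q = 1/(1/12) = 12

12.0000


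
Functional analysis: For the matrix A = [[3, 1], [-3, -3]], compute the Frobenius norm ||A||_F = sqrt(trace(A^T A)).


||A||_F^2 = sum a_ij^2
= 3^2 + 1^2 + (-3)^2 + (-3)^2
= 9 + 1 + 9 + 9 = 28
||A||_F = sqrt(28) = 5.2915

5.2915


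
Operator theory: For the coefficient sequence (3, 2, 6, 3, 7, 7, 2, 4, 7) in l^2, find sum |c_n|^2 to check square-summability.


sum |c_n|^2 = 3^2 + 2^2 + 6^2 + 3^2 + 7^2 + 7^2 + 2^2 + 4^2 + 7^2
= 9 + 4 + 36 + 9 + 49 + 49 + 4 + 16 + 49
= 225

225


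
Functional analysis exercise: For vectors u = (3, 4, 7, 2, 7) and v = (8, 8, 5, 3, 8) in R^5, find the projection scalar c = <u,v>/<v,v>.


Computing <u,v> = 3*8 + 4*8 + 7*5 + 2*3 + 7*8 = 153
Computing <v,v> = 8^2 + 8^2 + 5^2 + 3^2 + 8^2 = 226
Projection coefficient = 153/226 = 0.6770

0.6770


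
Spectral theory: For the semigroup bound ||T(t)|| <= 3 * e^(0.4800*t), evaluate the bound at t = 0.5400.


||T(0.5400)|| <= 3 * exp(0.4800 * 0.5400)
= 3 * exp(0.2592)
= 3 * 1.2959
= 3.8877

3.8877


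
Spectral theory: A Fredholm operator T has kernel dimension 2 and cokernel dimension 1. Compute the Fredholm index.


The Fredholm index is defined as ind(T) = dim(ker T) - dim(coker T)
= 2 - 1
= 1

1


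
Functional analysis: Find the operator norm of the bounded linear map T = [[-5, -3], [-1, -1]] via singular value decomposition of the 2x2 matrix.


A^T A = [[26, 16], [16, 10]]
trace(A^T A) = 36, det(A^T A) = 4
discriminant = 36^2 - 4*4 = 1280
Largest eigenvalue of A^T A = (trace + sqrt(disc))/2 = 35.8885
||T|| = sqrt(35.8885) = 5.9907

5.9907


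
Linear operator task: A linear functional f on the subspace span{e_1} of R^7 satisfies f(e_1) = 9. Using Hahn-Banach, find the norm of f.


The norm of f is given by ||f|| = sup_{||x||=1} |f(x)|.
On span{e_1}, ||e_1|| = 1, so ||f|| = |f(e_1)| / ||e_1||
= |9| / 1 = 9.0000

9.0000


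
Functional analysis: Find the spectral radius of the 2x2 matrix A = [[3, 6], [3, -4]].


For a 2x2 matrix, eigenvalues satisfy lambda^2 - (trace)*lambda + det = 0
trace = 3 + -4 = -1
det = 3*-4 - 6*3 = -30
discriminant = (-1)^2 - 4*(-30) = 121
spectral radius = max |eigenvalue| = 6.0000

6.0000


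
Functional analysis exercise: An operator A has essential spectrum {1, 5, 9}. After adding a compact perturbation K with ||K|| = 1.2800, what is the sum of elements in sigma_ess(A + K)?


By Weyl's theorem, the essential spectrum is invariant under compact perturbations.
sigma_ess(A + K) = sigma_ess(A) = {1, 5, 9}
Sum = 1 + 5 + 9 = 15

15


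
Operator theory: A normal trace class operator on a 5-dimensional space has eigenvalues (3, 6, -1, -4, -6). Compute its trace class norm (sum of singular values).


For a normal operator, singular values equal |eigenvalues|.
Trace norm = sum |lambda_i| = 3 + 6 + 1 + 4 + 6
= 20

20


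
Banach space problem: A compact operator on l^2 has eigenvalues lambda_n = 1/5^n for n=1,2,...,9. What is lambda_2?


The eigenvalue formula gives lambda_2 = 1/5^2
= 1/25
= 0.0400

0.0400


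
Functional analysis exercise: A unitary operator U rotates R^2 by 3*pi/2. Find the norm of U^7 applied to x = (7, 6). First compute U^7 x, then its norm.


U is a rotation by theta = 3*pi/2
U^7 = rotation by 7*theta = 21*pi/2 = 1*pi/2 (mod 2*pi)
cos(1*pi/2) = 0.0000, sin(1*pi/2) = 1.0000
U^7 x = (0.0000 * 7 - 1.0000 * 6, 1.0000 * 7 + 0.0000 * 6)
= (-6.0000, 7.0000)
||U^7 x|| = sqrt((-6.0000)^2 + 7.0000^2) = sqrt(85.0000) = 9.2195

9.2195


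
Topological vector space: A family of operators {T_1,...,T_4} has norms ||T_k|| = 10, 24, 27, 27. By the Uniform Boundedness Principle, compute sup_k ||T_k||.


By the Uniform Boundedness Principle, the supremum of norms is finite.
sup_k ||T_k|| = max(10, 24, 27, 27) = 27

27


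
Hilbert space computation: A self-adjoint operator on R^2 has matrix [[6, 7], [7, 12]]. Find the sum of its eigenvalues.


For a self-adjoint (symmetric) matrix, the eigenvalues are real.
The sum of eigenvalues equals the trace of the matrix.
trace = 6 + 12 = 18

18


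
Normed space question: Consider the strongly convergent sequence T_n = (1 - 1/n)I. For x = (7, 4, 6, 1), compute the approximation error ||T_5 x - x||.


T_5 x - x = (1 - 1/5)x - x = -x/5
||x|| = sqrt(102) = 10.0995
||T_5 x - x|| = ||x||/5 = 10.0995/5 = 2.0199

2.0199


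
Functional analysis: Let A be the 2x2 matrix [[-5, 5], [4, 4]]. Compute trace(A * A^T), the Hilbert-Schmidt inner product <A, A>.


trace(A * A^T) = sum of squares of all entries
= (-5)^2 + 5^2 + 4^2 + 4^2
= 25 + 25 + 16 + 16
= 82

82


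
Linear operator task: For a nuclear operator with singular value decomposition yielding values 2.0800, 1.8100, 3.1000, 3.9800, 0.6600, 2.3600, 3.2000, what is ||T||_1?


The nuclear norm is the sum of all singular values.
||T||_1 = 2.0800 + 1.8100 + 3.1000 + 3.9800 + 0.6600 + 2.3600 + 3.2000
= 17.1900

17.1900


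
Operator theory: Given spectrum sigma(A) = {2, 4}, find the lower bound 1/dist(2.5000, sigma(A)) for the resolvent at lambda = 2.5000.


dist(2.5000, {2, 4}) = min(|2.5000 - 2|, |2.5000 - 4|)
= min(0.5000, 1.5000) = 0.5000
Resolvent bound = 1/0.5000 = 2.0000

2.0000


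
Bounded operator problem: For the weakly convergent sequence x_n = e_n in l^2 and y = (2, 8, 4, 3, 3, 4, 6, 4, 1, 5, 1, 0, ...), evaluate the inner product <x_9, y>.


x_9 = e_9 is the standard basis vector with 1 in position 9.
<x_9, y> = y_9 = 1
As n -> infinity, <x_n, y> -> 0, confirming weak convergence of (x_n) to 0.

1


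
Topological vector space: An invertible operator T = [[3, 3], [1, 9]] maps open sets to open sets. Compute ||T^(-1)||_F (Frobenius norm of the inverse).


det(T) = 3*9 - 3*1 = 24
T^(-1) = (1/24) * [[9, -3], [-1, 3]] = [[0.3750, -0.1250], [-0.0417, 0.1250]]
||T^(-1)||_F^2 = 0.3750^2 + (-0.1250)^2 + (-0.0417)^2 + 0.1250^2 = 0.1736
||T^(-1)||_F = sqrt(0.1736) = 0.4167

0.4167


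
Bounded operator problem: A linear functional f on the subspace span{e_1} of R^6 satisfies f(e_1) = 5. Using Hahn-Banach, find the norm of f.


The norm of f is given by ||f|| = sup_{||x||=1} |f(x)|.
On span{e_1}, ||e_1|| = 1, so ||f|| = |f(e_1)| / ||e_1||
= |5| / 1 = 5.0000

5.0000


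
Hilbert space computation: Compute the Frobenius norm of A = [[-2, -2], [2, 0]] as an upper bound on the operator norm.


||A||_F^2 = sum a_ij^2
= (-2)^2 + (-2)^2 + 2^2 + 0^2
= 4 + 4 + 4 + 0 = 12
||A||_F = sqrt(12) = 3.4641

3.4641


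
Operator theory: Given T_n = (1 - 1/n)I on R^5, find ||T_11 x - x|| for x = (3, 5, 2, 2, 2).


T_11 x - x = (1 - 1/11)x - x = -x/11
||x|| = sqrt(46) = 6.7823
||T_11 x - x|| = ||x||/11 = 6.7823/11 = 0.6166

0.6166


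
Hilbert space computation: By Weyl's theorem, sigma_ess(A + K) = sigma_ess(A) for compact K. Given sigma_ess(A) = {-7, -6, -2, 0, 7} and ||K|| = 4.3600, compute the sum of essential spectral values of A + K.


By Weyl's theorem, the essential spectrum is invariant under compact perturbations.
sigma_ess(A + K) = sigma_ess(A) = {-7, -6, -2, 0, 7}
Sum = -7 + -6 + -2 + 0 + 7 = -8

-8


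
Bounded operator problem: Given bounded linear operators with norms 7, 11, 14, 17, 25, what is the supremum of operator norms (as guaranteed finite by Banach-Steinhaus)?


By the Uniform Boundedness Principle, the supremum of norms is finite.
sup_k ||T_k|| = max(7, 11, 14, 17, 25) = 25

25


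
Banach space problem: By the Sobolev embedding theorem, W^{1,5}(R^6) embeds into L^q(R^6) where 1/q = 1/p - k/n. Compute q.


Using the Sobolev embedding formula: 1/q = 1/p - k/n
1/q = 1/5 - 1/6 = 1/30
q = 1/(1/30) = 30

30.0000


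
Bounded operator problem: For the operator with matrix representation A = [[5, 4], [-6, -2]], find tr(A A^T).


trace(A * A^T) = sum of squares of all entries
= 5^2 + 4^2 + (-6)^2 + (-2)^2
= 25 + 16 + 36 + 4
= 81

81


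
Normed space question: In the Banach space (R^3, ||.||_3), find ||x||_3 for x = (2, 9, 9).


The l^3 norm = (sum |x_i|^3)^(1/3)
Sum of 3th powers = 8 + 729 + 729 = 1466
||x||_3 = (1466)^(1/3) = 11.3600

11.3600


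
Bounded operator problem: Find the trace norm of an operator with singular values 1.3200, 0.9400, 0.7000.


The nuclear norm is the sum of all singular values.
||T||_1 = 1.3200 + 0.9400 + 0.7000
= 2.9600

2.9600


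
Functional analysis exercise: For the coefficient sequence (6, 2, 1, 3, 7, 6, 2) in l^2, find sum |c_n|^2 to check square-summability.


sum |c_n|^2 = 6^2 + 2^2 + 1^2 + 3^2 + 7^2 + 6^2 + 2^2
= 36 + 4 + 1 + 9 + 49 + 36 + 4
= 139

139


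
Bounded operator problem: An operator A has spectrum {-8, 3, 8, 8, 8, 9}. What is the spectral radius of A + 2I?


Spectrum of A + 2I = {-6, 5, 10, 10, 10, 11}
Spectral radius = max |lambda| over the shifted spectrum
= max(6, 5, 10, 10, 10, 11) = 11

11


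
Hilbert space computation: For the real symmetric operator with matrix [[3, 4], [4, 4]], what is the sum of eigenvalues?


For a self-adjoint (symmetric) matrix, the eigenvalues are real.
The sum of eigenvalues equals the trace of the matrix.
trace = 3 + 4 = 7

7


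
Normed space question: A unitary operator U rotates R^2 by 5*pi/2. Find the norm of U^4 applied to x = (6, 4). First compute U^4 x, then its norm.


U is a rotation by theta = 5*pi/2
U^4 = rotation by 4*theta = 20*pi/2 = 0*pi/2 (mod 2*pi)
cos(0*pi/2) = 1.0000, sin(0*pi/2) = 0.0000
U^4 x = (1.0000 * 6 - 0.0000 * 4, 0.0000 * 6 + 1.0000 * 4)
= (6.0000, 4.0000)
||U^4 x|| = sqrt(6.0000^2 + 4.0000^2) = sqrt(52.0000) = 7.2111

7.2111


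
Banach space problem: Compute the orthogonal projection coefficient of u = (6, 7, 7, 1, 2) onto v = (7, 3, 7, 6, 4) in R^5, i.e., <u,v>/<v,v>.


Computing <u,v> = 6*7 + 7*3 + 7*7 + 1*6 + 2*4 = 126
Computing <v,v> = 7^2 + 3^2 + 7^2 + 6^2 + 4^2 = 159
Projection coefficient = 126/159 = 0.7925

0.7925


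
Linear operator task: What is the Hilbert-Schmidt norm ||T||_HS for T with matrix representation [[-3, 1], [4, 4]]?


The Hilbert-Schmidt norm is sqrt(sum of squares of all entries).
Sum of squares = (-3)^2 + 1^2 + 4^2 + 4^2
= 9 + 1 + 16 + 16 = 42
||T||_HS = sqrt(42) = 6.4807

6.4807


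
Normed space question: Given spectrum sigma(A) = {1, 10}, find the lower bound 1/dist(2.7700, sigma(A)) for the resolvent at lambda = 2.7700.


dist(2.7700, {1, 10}) = min(|2.7700 - 1|, |2.7700 - 10|)
= min(1.7700, 7.2300) = 1.7700
Resolvent bound = 1/1.7700 = 0.5650

0.5650


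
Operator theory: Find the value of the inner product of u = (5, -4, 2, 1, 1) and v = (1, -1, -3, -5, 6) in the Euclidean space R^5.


Computing the standard inner product <u, v> = sum u_i * v_i
= 5*1 + -4*-1 + 2*-3 + 1*-5 + 1*6
= 5 + 4 + -6 + -5 + 6
= 4

4


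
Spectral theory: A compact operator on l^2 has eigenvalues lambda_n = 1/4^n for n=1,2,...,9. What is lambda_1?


The eigenvalue formula gives lambda_1 = 1/4^1
= 1/4
= 0.2500

0.2500


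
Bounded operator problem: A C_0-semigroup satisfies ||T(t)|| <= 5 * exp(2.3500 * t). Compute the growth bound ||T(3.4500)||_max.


||T(3.4500)|| <= 5 * exp(2.3500 * 3.4500)
= 5 * exp(8.1075)
= 5 * 3319.2695
= 16596.3474

16596.3474


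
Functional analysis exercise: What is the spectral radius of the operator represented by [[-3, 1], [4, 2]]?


For a 2x2 matrix, eigenvalues satisfy lambda^2 - (trace)*lambda + det = 0
trace = -3 + 2 = -1
det = -3*2 - 1*4 = -10
discriminant = (-1)^2 - 4*(-10) = 41
spectral radius = max |eigenvalue| = 3.7016

3.7016


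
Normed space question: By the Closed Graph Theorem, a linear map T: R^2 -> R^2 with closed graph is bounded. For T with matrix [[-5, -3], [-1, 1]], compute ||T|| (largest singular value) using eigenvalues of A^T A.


A^T A = [[26, 14], [14, 10]]
trace(A^T A) = 36, det(A^T A) = 64
discriminant = 36^2 - 4*64 = 1040
Largest eigenvalue of A^T A = (trace + sqrt(disc))/2 = 34.1245
||T|| = sqrt(34.1245) = 5.8416

5.8416


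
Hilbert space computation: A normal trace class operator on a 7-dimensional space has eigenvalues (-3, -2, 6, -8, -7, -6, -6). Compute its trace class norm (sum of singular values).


For a normal operator, singular values equal |eigenvalues|.
Trace norm = sum |lambda_i| = 3 + 2 + 6 + 8 + 7 + 6 + 6
= 38

38


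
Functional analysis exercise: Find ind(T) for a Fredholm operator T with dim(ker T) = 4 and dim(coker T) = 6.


The Fredholm index is defined as ind(T) = dim(ker T) - dim(coker T)
= 4 - 6
= -2

-2


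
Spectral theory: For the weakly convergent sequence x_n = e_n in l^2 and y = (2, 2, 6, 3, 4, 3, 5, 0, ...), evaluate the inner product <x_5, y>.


x_5 = e_5 is the standard basis vector with 1 in position 5.
<x_5, y> = y_5 = 4
As n -> infinity, <x_n, y> -> 0, confirming weak convergence of (x_n) to 0.

4


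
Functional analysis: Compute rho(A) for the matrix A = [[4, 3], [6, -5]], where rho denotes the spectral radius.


For a 2x2 matrix, eigenvalues satisfy lambda^2 - (trace)*lambda + det = 0
trace = 4 + -5 = -1
det = 4*-5 - 3*6 = -38
discriminant = (-1)^2 - 4*(-38) = 153
spectral radius = max |eigenvalue| = 6.6847

6.6847


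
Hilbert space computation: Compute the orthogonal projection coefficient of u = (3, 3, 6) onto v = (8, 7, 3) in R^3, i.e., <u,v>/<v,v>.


Computing <u,v> = 3*8 + 3*7 + 6*3 = 63
Computing <v,v> = 8^2 + 7^2 + 3^2 = 122
Projection coefficient = 63/122 = 0.5164

0.5164


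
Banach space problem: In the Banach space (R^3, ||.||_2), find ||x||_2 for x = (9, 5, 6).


The l^2 norm = (sum |x_i|^2)^(1/2)
Sum of 2th powers = 81 + 25 + 36 = 142
||x||_2 = (142)^(1/2) = 11.9164

11.9164


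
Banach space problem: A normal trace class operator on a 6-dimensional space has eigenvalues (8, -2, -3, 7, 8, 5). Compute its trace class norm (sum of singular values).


For a normal operator, singular values equal |eigenvalues|.
Trace norm = sum |lambda_i| = 8 + 2 + 3 + 7 + 8 + 5
= 33

33


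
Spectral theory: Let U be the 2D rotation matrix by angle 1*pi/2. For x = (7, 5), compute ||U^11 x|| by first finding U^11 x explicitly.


U is a rotation by theta = 1*pi/2
U^11 = rotation by 11*theta = 11*pi/2 = 3*pi/2 (mod 2*pi)
cos(3*pi/2) = 0.0000, sin(3*pi/2) = -1.0000
U^11 x = (0.0000 * 7 - -1.0000 * 5, -1.0000 * 7 + 0.0000 * 5)
= (5.0000, -7.0000)
||U^11 x|| = sqrt(5.0000^2 + (-7.0000)^2) = sqrt(74.0000) = 8.6023

8.6023


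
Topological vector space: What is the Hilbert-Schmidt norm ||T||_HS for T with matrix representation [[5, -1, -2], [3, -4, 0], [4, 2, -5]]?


The Hilbert-Schmidt norm is sqrt(sum of squares of all entries).
Sum of squares = 5^2 + (-1)^2 + (-2)^2 + 3^2 + (-4)^2 + 0^2 + 4^2 + 2^2 + (-5)^2
= 25 + 1 + 4 + 9 + 16 + 0 + 16 + 4 + 25 = 100
||T||_HS = sqrt(100) = 10.0000

10.0000


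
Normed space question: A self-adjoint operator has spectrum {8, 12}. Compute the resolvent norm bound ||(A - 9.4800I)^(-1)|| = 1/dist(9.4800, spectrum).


dist(9.4800, {8, 12}) = min(|9.4800 - 8|, |9.4800 - 12|)
= min(1.4800, 2.5200) = 1.4800
Resolvent bound = 1/1.4800 = 0.6757

0.6757


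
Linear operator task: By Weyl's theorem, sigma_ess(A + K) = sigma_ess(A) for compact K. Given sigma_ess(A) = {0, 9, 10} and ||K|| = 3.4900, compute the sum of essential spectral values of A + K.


By Weyl's theorem, the essential spectrum is invariant under compact perturbations.
sigma_ess(A + K) = sigma_ess(A) = {0, 9, 10}
Sum = 0 + 9 + 10 = 19

19


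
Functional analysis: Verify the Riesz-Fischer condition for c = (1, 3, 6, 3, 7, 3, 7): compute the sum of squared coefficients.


sum |c_n|^2 = 1^2 + 3^2 + 6^2 + 3^2 + 7^2 + 3^2 + 7^2
= 1 + 9 + 36 + 9 + 49 + 9 + 49
= 162

162


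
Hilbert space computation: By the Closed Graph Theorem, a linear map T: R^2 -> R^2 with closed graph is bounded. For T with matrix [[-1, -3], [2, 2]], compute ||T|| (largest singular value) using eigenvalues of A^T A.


A^T A = [[5, 7], [7, 13]]
trace(A^T A) = 18, det(A^T A) = 16
discriminant = 18^2 - 4*16 = 260
Largest eigenvalue of A^T A = (trace + sqrt(disc))/2 = 17.0623
||T|| = sqrt(17.0623) = 4.1306

4.1306


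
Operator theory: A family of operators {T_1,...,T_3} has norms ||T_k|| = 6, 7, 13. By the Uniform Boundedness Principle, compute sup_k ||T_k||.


By the Uniform Boundedness Principle, the supremum of norms is finite.
sup_k ||T_k|| = max(6, 7, 13) = 13

13


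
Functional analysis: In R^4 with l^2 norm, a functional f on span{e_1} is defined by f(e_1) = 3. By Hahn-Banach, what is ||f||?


The norm of f is given by ||f|| = sup_{||x||=1} |f(x)|.
On span{e_1}, ||e_1|| = 1, so ||f|| = |f(e_1)| / ||e_1||
= |3| / 1 = 3.0000

3.0000


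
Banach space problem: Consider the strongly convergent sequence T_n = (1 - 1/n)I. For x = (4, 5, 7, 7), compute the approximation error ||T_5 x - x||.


T_5 x - x = (1 - 1/5)x - x = -x/5
||x|| = sqrt(139) = 11.7898
||T_5 x - x|| = ||x||/5 = 11.7898/5 = 2.3580

2.3580


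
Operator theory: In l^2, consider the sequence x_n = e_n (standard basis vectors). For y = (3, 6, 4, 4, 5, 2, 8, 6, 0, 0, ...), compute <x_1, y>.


x_1 = e_1 is the standard basis vector with 1 in position 1.
<x_1, y> = y_1 = 3
As n -> infinity, <x_n, y> -> 0, confirming weak convergence of (x_n) to 0.

3


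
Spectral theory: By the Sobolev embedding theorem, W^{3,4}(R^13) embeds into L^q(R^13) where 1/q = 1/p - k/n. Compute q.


Using the Sobolev embedding formula: 1/q = 1/p - k/n
1/q = 1/4 - 3/13 = 1/52
q = 1/(1/52) = 52

52.0000


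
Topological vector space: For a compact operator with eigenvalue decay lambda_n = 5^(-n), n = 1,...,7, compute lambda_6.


The eigenvalue formula gives lambda_6 = 1/5^6
= 1/15625
= 6.4000e-05

6.4000e-05


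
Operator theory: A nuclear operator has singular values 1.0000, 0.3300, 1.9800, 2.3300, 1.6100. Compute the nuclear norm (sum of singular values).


The nuclear norm is the sum of all singular values.
||T||_1 = 1.0000 + 0.3300 + 1.9800 + 2.3300 + 1.6100
= 7.2500

7.2500


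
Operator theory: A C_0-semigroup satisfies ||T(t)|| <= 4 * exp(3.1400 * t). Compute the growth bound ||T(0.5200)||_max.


||T(0.5200)|| <= 4 * exp(3.1400 * 0.5200)
= 4 * exp(1.6328)
= 4 * 5.1182
= 20.4727

20.4727


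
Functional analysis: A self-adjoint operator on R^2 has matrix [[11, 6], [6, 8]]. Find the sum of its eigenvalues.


For a self-adjoint (symmetric) matrix, the eigenvalues are real.
The sum of eigenvalues equals the trace of the matrix.
trace = 11 + 8 = 19

19


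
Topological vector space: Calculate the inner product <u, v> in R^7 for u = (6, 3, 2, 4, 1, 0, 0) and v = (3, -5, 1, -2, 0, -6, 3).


Computing the standard inner product <u, v> = sum u_i * v_i
= 6*3 + 3*-5 + 2*1 + 4*-2 + 1*0 + 0*-6 + 0*3
= 18 + -15 + 2 + -8 + 0 + 0 + 0
= -3

-3


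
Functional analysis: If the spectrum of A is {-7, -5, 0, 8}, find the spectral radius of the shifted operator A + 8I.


Spectrum of A + 8I = {1, 3, 8, 16}
Spectral radius = max |lambda| over the shifted spectrum
= max(1, 3, 8, 16) = 16

16
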